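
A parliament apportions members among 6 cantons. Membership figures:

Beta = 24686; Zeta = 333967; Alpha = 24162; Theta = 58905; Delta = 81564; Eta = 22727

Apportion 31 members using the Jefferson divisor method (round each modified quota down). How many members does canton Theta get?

3

Standard divisor 546011/31 ≈ 17613.258; standard quotas: Beta 1.402, Zeta 18.961, Alpha 1.372, Theta 3.344, Delta 4.631, Eta 1.290.
Rounding down gives 1, 18, 1, 3, 4, 1 = 28 seats, so the divisor must be adjusted.
With modified divisor 16100: modified quotas Beta 1.533, Zeta 20.743, Alpha 1.501, Theta 3.659, Delta 5.066, Eta 1.412.
Rounding down: Beta 1, Zeta 20, Alpha 1, Theta 3, Delta 5, Eta 1 (total 31).
Theta receives 3.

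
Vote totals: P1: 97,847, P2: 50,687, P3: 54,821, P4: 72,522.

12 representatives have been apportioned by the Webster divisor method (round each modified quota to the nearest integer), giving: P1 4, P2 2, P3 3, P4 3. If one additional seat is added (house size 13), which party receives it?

Priority for the next seat is population ÷ (current seats + 0.5).
Priorities: P1 21743.778, P2 20274.800, P3 15663.143, P4 20720.571.
Highest priority: P1.

P1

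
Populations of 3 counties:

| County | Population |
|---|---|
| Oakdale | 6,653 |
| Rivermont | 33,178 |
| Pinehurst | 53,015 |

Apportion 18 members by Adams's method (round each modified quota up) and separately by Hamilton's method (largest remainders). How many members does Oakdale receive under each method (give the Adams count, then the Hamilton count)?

2 and 1

Adams: Oakdale 2, Rivermont 6, Pinehurst 10.
Hamilton: Oakdale 1, Rivermont 7, Pinehurst 10.
Oakdale gets 2 under Adams and 1 under Hamilton.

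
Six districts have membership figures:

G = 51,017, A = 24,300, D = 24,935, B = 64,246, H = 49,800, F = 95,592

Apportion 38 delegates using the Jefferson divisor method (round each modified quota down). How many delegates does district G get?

6

Standard divisor 309890/38 ≈ 8155; standard quotas: G 6.256, A 2.980, D 3.058, B 7.878, H 6.107, F 11.722.
Rounding down gives 6, 2, 3, 7, 6, 11 = 35 seats, so the divisor must be adjusted.
With modified divisor 7700: modified quotas G 6.626, A 3.156, D 3.238, B 8.344, H 6.468, F 12.415.
Rounding down: G 6, A 3, D 3, B 8, H 6, F 12 (total 38).
G receives 6.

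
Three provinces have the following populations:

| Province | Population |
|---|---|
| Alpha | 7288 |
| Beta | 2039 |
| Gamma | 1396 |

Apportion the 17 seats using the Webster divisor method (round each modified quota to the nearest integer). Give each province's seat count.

Standard divisor 10723/17 ≈ 630.765; standard quotas: Alpha 11.554, Beta 3.233, Gamma 2.213.
Rounding to the nearest integer gives Alpha 12, Beta 3, Gamma 2 — total 17, matching the house size, so no adjustment is needed.

Alpha 12, Beta 3, Gamma 2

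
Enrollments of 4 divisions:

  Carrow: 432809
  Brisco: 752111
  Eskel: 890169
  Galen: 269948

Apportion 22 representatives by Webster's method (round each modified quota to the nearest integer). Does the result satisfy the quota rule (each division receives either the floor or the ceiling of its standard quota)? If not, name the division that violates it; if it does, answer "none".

none

Standard quotas: Carrow 4.060, Brisco 7.056, Eskel 8.351, Galen 2.533.
Webster allocation: Carrow 4, Brisco 7, Eskel 8, Galen 3.
Every allocation lies between the lower and upper quota.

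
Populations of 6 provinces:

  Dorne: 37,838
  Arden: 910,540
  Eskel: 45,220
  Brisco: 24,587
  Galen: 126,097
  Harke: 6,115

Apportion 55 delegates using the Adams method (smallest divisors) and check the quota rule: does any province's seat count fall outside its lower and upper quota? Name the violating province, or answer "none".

Arden

Standard quotas: Dorne 1.809, Arden 43.533, Eskel 2.162, Brisco 1.175, Galen 6.029, Harke 0.292.
Adams allocation: Dorne 2, Arden 41, Eskel 3, Brisco 2, Galen 6, Harke 1.
Arden has quota 43.533 (lower 43, upper 44) but receives 41 — outside the quota interval.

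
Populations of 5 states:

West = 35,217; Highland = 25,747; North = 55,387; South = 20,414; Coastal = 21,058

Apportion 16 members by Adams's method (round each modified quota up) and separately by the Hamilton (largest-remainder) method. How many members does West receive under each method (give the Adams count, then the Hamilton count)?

4 and 3

Adams: West 4, Highland 3, North 5, South 2, Coastal 2.
Hamilton: West 3, Highland 3, North 6, South 2, Coastal 2.
West gets 4 under Adams and 3 under Hamilton.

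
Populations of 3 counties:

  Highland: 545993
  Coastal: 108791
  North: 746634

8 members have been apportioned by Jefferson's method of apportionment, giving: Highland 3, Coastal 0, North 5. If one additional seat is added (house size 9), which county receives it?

Highland

Priority for the next seat is population ÷ (current seats + 1).
Priorities: Highland 136498.250, Coastal 108791.000, North 124439.000.
Highest priority: Highland.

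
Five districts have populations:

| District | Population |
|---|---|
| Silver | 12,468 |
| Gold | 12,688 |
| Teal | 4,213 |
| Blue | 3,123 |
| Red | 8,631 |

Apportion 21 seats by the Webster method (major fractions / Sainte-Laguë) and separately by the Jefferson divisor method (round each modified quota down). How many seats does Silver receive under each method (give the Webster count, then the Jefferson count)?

Webster: Silver 6, Gold 7, Teal 2, Blue 2, Red 4.
Jefferson: Silver 7, Gold 7, Teal 2, Blue 1, Red 4.
Silver gets 6 under Webster and 7 under Jefferson.

6 and 7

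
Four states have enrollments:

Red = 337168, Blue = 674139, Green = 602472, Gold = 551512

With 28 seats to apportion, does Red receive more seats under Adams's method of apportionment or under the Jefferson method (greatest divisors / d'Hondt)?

Adams

Adams: Red 5, Blue 8, Green 8, Gold 7.
Jefferson: Red 4, Blue 9, Green 8, Gold 7.
Red gets 5 under Adams and 4 under Jefferson.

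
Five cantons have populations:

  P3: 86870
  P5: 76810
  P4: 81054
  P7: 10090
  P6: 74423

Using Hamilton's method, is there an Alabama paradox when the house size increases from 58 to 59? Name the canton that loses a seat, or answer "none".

At 58 seats: P3 15, P5 14, P4 14, P7 2, P6 13.
At 59 seats: P3 16, P5 14, P4 14, P7 2, P6 13.
No canton's allocation decreased.

none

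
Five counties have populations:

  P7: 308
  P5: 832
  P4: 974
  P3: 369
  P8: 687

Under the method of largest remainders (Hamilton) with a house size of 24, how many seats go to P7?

The standard divisor is 3170/24 ≈ 132.083.
Standard quotas: P7 2.332, P5 6.299, P4 7.374, P3 2.794, P8 5.201.
Lower quotas: P7 2, P5 6, P4 7, P3 2, P8 5 (sum 22, leaving 2 seats).
Remainders in descending order: P3 0.794, P4 0.374, P7 0.332, P5 0.299, P8 0.201.
The surplus seats go to P3, P4.
P7 receives 2.

2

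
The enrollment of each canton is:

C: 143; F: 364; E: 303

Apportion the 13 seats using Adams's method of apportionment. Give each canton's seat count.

C=2; F=6; E=5

Standard divisor 810/13 ≈ 62.308; standard quotas: C 2.295, F 5.842, E 4.863.
Rounding up gives 3, 6, 5 = 14 seats, so the divisor must be adjusted.
With modified divisor 72.41: modified quotas C 1.975, F 5.027, E 4.185.
Rounding up: C 2, F 6, E 5 (total 13).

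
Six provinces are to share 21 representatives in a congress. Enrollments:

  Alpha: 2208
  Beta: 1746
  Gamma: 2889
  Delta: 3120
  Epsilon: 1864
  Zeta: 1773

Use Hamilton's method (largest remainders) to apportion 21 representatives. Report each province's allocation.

Total 13600; standard divisor 13600/21 ≈ 647.619.
Standard quotas: Alpha 3.409, Beta 2.696, Gamma 4.461, Delta 4.818, Epsilon 2.878, Zeta 2.738.
Lower quotas: Alpha 3, Beta 2, Gamma 4, Delta 4, Epsilon 2, Zeta 2 (sum 17, leaving 4 seats).
Remainders in descending order: Epsilon 0.878, Delta 0.818, Zeta 0.738, Beta 0.696, Gamma 0.461, Alpha 0.409.
The surplus seats go to Epsilon, Delta, Zeta, Beta.

Alpha 3, Beta 3, Gamma 4, Delta 5, Epsilon 3, Zeta 3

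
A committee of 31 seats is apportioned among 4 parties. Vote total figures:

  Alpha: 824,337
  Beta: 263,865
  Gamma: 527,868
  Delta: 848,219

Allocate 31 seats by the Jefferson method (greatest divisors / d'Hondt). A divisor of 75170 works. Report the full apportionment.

With modified divisor 75170: modified quotas Alpha 10.966, Beta 3.510, Gamma 7.022, Delta 11.284.
Rounding down: Alpha 10, Beta 3, Gamma 7, Delta 11 (total 31).

Alpha 10; Beta 3; Gamma 7; Delta 11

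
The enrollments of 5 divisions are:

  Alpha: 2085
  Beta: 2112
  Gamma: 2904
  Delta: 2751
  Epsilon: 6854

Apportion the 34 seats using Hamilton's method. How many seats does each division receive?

Alpha 4; Beta 4; Gamma 6; Delta 6; Epsilon 14

The standard divisor is 16706/34 ≈ 491.353.
Standard quotas: Alpha 4.2434, Beta 4.2983, Gamma 5.9102, Delta 5.5988, Epsilon 13.9492.
Lower quotas: Alpha 4, Beta 4, Gamma 5, Delta 5, Epsilon 13 (sum 31, leaving 3 seats).
Remainders in descending order: Epsilon 0.9492, Gamma 0.9102, Delta 0.5988, Beta 0.2983, Alpha 0.2434.
The surplus seats go to Epsilon, Gamma, Delta.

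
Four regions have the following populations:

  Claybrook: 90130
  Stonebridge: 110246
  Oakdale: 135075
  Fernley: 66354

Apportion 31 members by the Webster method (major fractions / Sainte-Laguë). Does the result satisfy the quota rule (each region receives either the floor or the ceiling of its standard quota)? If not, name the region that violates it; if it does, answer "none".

none

Standard quotas: Claybrook 6.954, Stonebridge 8.506, Oakdale 10.421, Fernley 5.119.
Webster allocation: Claybrook 7, Stonebridge 9, Oakdale 10, Fernley 5.
Every allocation lies between the lower and upper quota.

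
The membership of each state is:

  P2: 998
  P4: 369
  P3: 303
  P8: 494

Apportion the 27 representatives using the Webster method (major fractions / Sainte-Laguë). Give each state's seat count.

Standard divisor 2164/27 ≈ 80.148; standard quotas: P2 12.452, P4 4.604, P3 3.780, P8 6.164.
Rounding to the nearest integer gives P2 12, P4 5, P3 4, P8 6 — total 27, matching the house size, so no adjustment is needed.

P2=12, P4=5, P3=4, P8=6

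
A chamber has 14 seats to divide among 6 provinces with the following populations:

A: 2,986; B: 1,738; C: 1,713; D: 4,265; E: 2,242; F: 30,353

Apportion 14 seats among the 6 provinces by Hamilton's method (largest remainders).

Standard divisor: 43297 ÷ 14 ≈ 3092.643.
Standard quotas: A 0.9655, B 0.5620, C 0.5539, D 1.3791, E 0.7249, F 9.8146.
Lower quotas: A 0, B 0, C 0, D 1, E 0, F 9 (sum 10, leaving 4 seats).
Remainders in descending order: A 0.9655, F 0.8146, E 0.7249, B 0.5620, C 0.5539, D 0.3791.
The surplus seats go to A, F, E, B.

A: 1; B: 1; C: 0; D: 1; E: 1; F: 10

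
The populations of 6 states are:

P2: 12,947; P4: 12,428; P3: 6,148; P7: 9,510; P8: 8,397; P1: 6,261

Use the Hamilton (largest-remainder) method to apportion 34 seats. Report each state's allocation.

P2=8; P4=7; P3=4; P7=6; P8=5; P1=4

The standard divisor is 55691/34 ≈ 1637.971.
Standard quotas: P2 7.9043, P4 7.5874, P3 3.7534, P7 5.8060, P8 5.1265, P1 3.8224.
Lower quotas: P2 7, P4 7, P3 3, P7 5, P8 5, P1 3 (sum 30, leaving 4 seats).
Remainders in descending order: P2 0.9043, P1 0.8224, P7 0.8060, P3 0.7534, P4 0.5874, P8 0.1265.
The surplus seats go to P2, P1, P7, P3.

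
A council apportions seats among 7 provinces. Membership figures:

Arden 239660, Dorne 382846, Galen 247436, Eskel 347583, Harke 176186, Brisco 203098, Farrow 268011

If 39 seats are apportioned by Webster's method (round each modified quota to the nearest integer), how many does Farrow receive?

Standard divisor 1864820/39 ≈ 47815.897; standard quotas: Arden 5.012, Dorne 8.007, Galen 5.175, Eskel 7.269, Harke 3.685, Brisco 4.247, Farrow 5.605.
Rounding to the nearest integer gives Arden 5, Dorne 8, Galen 5, Eskel 7, Harke 4, Brisco 4, Farrow 6 — total 39, matching the house size, so no adjustment is needed.
Farrow receives 6.

6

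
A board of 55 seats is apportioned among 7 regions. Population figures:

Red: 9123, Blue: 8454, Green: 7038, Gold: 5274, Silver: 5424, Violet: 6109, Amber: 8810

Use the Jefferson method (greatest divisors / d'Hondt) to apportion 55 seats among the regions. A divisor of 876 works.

Red 10, Blue 9, Green 8, Gold 6, Silver 6, Violet 6, Amber 10

With modified divisor 876: modified quotas Red 10.414, Blue 9.651, Green 8.034, Gold 6.021, Silver 6.192, Violet 6.974, Amber 10.057.
Rounding down: Red 10, Blue 9, Green 8, Gold 6, Silver 6, Violet 6, Amber 10 (total 55).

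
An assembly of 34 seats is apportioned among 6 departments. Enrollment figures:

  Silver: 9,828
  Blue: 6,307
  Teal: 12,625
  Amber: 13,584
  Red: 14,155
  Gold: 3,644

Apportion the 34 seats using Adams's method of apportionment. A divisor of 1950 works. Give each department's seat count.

With modified divisor 1950: modified quotas Silver 5.040, Blue 3.234, Teal 6.474, Amber 6.966, Red 7.259, Gold 1.869.
Rounding up: Silver 6, Blue 4, Teal 7, Amber 7, Red 8, Gold 2 (total 34).

Silver=6, Blue=4, Teal=7, Amber=7, Red=8, Gold=2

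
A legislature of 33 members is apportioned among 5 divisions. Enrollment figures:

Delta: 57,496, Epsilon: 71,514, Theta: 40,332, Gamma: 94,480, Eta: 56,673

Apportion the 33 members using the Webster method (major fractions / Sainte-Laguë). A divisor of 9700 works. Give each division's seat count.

With modified divisor 9700: modified quotas Delta 5.927, Epsilon 7.373, Theta 4.158, Gamma 9.740, Eta 5.843.
Rounding to the nearest integer: Delta 6, Epsilon 7, Theta 4, Gamma 10, Eta 6 (total 33).

Delta 6, Epsilon 7, Theta 4, Gamma 10, Eta 6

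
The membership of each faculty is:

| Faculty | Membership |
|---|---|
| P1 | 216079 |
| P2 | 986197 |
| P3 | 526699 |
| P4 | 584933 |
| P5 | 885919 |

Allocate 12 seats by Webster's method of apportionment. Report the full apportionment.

P1=1, P2=4, P3=2, P4=2, P5=3

Standard divisor 3199827/12 ≈ 266652.25; standard quotas: P1 0.810, P2 3.698, P3 1.975, P4 2.194, P5 3.322.
Rounding to the nearest integer gives P1 1, P2 4, P3 2, P4 2, P5 3 — total 12, matching the house size, so no adjustment is needed.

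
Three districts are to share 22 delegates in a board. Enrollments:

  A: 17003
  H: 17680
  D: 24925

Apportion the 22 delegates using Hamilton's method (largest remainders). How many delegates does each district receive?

Total 59608; standard divisor 59608/22 ≈ 2709.455.
Standard quotas: A 6.2754, H 6.5253, D 9.1993.
Lower quotas: A 6, H 6, D 9 (sum 21, leaving 1 seat).
Remainders in descending order: H 0.5253, A 0.2754, D 0.1993.
Largest remainder: H receives the extra seat.

A: 6, H: 7, D: 9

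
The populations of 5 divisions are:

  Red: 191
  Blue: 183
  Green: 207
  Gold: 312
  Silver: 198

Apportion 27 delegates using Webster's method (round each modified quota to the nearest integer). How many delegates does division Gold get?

Standard divisor 1091/27 ≈ 40.407; standard quotas: Red 4.727, Blue 4.529, Green 5.123, Gold 7.721, Silver 4.900.
Rounding to the nearest integer gives 5, 5, 5, 8, 5 = 28 seats, so the divisor must be adjusted.
With modified divisor 41: modified quotas Red 4.659, Blue 4.463, Green 5.049, Gold 7.610, Silver 4.829.
Rounding to the nearest integer: Red 5, Blue 4, Green 5, Gold 8, Silver 5 (total 27).
Gold receives 8.

8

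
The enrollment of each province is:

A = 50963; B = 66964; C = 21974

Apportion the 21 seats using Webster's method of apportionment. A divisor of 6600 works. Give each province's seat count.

A 8; B 10; C 3

With modified divisor 6600: modified quotas A 7.722, B 10.146, C 3.329.
Rounding to the nearest integer: A 8, B 10, C 3 (total 21).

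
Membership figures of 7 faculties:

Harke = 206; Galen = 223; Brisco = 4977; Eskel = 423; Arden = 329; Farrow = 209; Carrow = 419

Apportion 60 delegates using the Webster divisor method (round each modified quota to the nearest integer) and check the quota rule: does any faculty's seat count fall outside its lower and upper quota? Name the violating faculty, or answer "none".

Brisco

Standard quotas: Harke 1.821, Galen 1.972, Brisco 44.005, Eskel 3.740, Arden 2.909, Farrow 1.848, Carrow 3.705.
Webster allocation: Harke 2, Galen 2, Brisco 43, Eskel 4, Arden 3, Farrow 2, Carrow 4.
Brisco has quota 44.005 (lower 44, upper 45) but receives 43 — outside the quota interval.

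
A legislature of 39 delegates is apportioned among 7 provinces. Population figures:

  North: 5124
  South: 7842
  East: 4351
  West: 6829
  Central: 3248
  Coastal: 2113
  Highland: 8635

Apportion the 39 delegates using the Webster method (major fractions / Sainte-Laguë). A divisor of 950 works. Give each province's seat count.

With modified divisor 950: modified quotas North 5.394, South 8.255, East 4.580, West 7.188, Central 3.419, Coastal 2.224, Highland 9.089.
Rounding to the nearest integer: North 5, South 8, East 5, West 7, Central 3, Coastal 2, Highland 9 (total 39).

North 5, South 8, East 5, West 7, Central 3, Coastal 2, Highland 9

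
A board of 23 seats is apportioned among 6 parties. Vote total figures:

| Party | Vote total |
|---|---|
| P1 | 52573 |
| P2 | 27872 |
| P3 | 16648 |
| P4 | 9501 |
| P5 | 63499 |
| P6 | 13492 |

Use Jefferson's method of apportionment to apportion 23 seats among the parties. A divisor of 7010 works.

P1: 7; P2: 3; P3: 2; P4: 1; P5: 9; P6: 1

With modified divisor 7010: modified quotas P1 7.500, P2 3.976, P3 2.375, P4 1.355, P5 9.058, P6 1.925.
Rounding down: P1 7, P2 3, P3 2, P4 1, P5 9, P6 1 (total 23).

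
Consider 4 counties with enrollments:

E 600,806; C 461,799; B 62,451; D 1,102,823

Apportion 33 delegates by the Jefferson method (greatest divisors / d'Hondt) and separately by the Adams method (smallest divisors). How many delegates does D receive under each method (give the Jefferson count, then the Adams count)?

17 and 16

Jefferson: E 9, C 7, B 0, D 17.
Adams: E 9, C 7, B 1, D 16.
D gets 17 under Jefferson and 16 under Adams.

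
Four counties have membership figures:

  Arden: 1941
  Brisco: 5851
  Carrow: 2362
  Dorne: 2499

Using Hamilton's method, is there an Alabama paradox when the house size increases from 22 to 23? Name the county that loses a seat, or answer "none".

At 22 seats: Arden 4, Brisco 10, Carrow 4, Dorne 4.
At 23 seats: Arden 3, Brisco 11, Carrow 4, Dorne 5.
Arden drops from 4 to 3.

Arden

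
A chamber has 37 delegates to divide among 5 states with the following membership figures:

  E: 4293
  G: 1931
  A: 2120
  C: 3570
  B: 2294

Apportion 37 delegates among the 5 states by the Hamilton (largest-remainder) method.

Total 14208; standard divisor 14208/37 = 384.
Standard quotas: E 11.180, G 5.029, A 5.521, C 9.297, B 5.974.
Lower quotas: E 11, G 5, A 5, C 9, B 5 (sum 35, leaving 2 seats).
Remainders in descending order: B 0.974, A 0.521, C 0.297, E 0.180, G 0.029.
Largest remainders: B, A receive the extra seats.

E: 11; G: 5; A: 6; C: 9; B: 6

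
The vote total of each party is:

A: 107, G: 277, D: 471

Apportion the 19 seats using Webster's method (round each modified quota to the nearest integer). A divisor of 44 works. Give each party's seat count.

With modified divisor 44: modified quotas A 2.432, G 6.295, D 10.705.
Rounding to the nearest integer: A 2, G 6, D 11 (total 19).

A 2, G 6, D 11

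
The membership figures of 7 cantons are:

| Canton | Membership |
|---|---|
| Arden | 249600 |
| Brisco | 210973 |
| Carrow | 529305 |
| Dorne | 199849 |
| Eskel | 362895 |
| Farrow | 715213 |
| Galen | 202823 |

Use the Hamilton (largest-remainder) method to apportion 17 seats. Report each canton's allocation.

Total 2470658; standard divisor 2470658/17 ≈ 145332.824.
Standard quotas: Arden 1.7174, Brisco 1.4517, Carrow 3.6420, Dorne 1.3751, Eskel 2.4970, Farrow 4.9212, Galen 1.3956.
Lower quotas: Arden 1, Brisco 1, Carrow 3, Dorne 1, Eskel 2, Farrow 4, Galen 1 (sum 13, leaving 4 seats).
Remainders in descending order: Farrow 0.9212, Arden 0.7174, Carrow 0.6420, Eskel 0.4970, Brisco 0.4517, Galen 0.3956, Dorne 0.3751.
Largest remainders: Farrow, Arden, Carrow, Eskel receive the extra seats.

Arden=2, Brisco=1, Carrow=4, Dorne=1, Eskel=3, Farrow=5, Galen=1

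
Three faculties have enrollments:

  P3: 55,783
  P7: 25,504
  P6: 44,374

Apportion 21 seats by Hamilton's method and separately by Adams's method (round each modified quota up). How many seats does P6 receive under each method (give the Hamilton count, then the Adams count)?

Hamilton: P3 9, P7 4, P6 8.
Adams: P3 9, P7 5, P6 7.
P6 gets 8 under Hamilton and 7 under Adams.

8 and 7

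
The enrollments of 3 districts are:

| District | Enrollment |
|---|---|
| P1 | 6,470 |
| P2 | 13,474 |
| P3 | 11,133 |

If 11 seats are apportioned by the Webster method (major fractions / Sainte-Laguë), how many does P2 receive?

5

Standard divisor 31077/11 ≈ 2825.182; standard quotas: P1 2.290, P2 4.769, P3 3.941.
Rounding to the nearest integer gives P1 2, P2 5, P3 4 — total 11, matching the house size, so no adjustment is needed.
P2 receives 5.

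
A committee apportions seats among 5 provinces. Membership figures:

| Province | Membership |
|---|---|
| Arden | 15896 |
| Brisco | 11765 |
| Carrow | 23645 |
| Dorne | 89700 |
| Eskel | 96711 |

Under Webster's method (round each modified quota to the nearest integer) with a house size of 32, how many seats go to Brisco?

Standard divisor 237717/32 ≈ 7428.656; standard quotas: Arden 2.140, Brisco 1.584, Carrow 3.183, Dorne 12.075, Eskel 13.019.
Rounding to the nearest integer gives Arden 2, Brisco 2, Carrow 3, Dorne 12, Eskel 13 — total 32, matching the house size, so no adjustment is needed.
Brisco receives 2.

2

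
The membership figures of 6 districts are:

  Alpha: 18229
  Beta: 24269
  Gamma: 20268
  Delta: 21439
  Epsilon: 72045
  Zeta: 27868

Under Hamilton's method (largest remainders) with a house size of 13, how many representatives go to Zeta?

Total 184118; standard divisor 184118/13 ≈ 14162.923.
Standard quotas: Alpha 1.2871, Beta 1.7136, Gamma 1.4311, Delta 1.5137, Epsilon 5.0869, Zeta 1.9677.
Lower quotas: Alpha 1, Beta 1, Gamma 1, Delta 1, Epsilon 5, Zeta 1 (sum 10, leaving 3 seats).
Remainders in descending order: Zeta 0.9677, Beta 0.7136, Delta 0.5137, Gamma 0.4311, Alpha 0.2871, Epsilon 0.0869.
The surplus seats go to Zeta, Beta, Delta.
Zeta receives 2.

2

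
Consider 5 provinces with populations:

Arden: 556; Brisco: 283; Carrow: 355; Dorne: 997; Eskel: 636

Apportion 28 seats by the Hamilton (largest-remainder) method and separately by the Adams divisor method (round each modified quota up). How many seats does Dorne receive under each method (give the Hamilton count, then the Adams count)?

Hamilton: Arden 5, Brisco 3, Carrow 4, Dorne 10, Eskel 6.
Adams: Arden 6, Brisco 3, Carrow 4, Dorne 9, Eskel 6.
Dorne gets 10 under Hamilton and 9 under Adams.

10 and 9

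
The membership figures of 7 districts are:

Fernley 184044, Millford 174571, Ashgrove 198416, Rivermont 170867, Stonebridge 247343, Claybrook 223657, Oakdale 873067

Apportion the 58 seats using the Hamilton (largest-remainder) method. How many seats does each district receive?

Standard divisor: 2071965 ÷ 58 ≈ 35723.534.
Standard quotas: Fernley 5.1519, Millford 4.8867, Ashgrove 5.5542, Rivermont 4.7830, Stonebridge 6.9238, Claybrook 6.2608, Oakdale 24.4395.
Lower quotas: Fernley 5, Millford 4, Ashgrove 5, Rivermont 4, Stonebridge 6, Claybrook 6, Oakdale 24 (sum 54, leaving 4 seats).
Remainders in descending order: Stonebridge 0.9238, Millford 0.8867, Rivermont 0.7830, Ashgrove 0.5542, Oakdale 0.4395, Claybrook 0.2608, Fernley 0.1519.
The surplus seats go to Stonebridge, Millford, Rivermont, Ashgrove.

Fernley 5, Millford 5, Ashgrove 6, Rivermont 5, Stonebridge 7, Claybrook 6, Oakdale 24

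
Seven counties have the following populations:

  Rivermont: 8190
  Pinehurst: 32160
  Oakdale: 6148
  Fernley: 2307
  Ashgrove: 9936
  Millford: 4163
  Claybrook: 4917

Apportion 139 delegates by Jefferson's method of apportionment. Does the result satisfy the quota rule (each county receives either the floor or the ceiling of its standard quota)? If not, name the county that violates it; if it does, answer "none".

Pinehurst

Standard quotas: Rivermont 16.786, Pinehurst 65.912, Oakdale 12.600, Fernley 4.728, Ashgrove 20.364, Millford 8.532, Claybrook 10.077.
Jefferson allocation: Rivermont 17, Pinehurst 67, Oakdale 12, Fernley 4, Ashgrove 21, Millford 8, Claybrook 10.
Pinehurst has quota 65.912 (lower 65, upper 66) but receives 67 — outside the quota interval.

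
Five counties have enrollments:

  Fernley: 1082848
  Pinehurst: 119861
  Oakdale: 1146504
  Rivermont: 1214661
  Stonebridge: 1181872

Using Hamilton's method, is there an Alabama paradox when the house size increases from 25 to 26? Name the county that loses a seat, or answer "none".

none

At 25 seats: Fernley 6, Pinehurst 1, Oakdale 6, Rivermont 6, Stonebridge 6.
At 26 seats: Fernley 6, Pinehurst 1, Oakdale 6, Rivermont 7, Stonebridge 6.
No county's allocation decreased.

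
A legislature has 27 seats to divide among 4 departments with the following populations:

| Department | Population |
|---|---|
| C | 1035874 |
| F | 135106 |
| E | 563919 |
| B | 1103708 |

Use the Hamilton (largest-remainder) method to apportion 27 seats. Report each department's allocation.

C=10; F=1; E=5; B=11

Total 2838607; standard divisor 2838607/27 ≈ 105133.593.
Standard quotas: C 9.8529, F 1.2851, E 5.3638, B 10.4981.
Lower quotas: C 9, F 1, E 5, B 10 (sum 25, leaving 2 seats).
Remainders in descending order: C 0.8529, B 0.4981, E 0.3638, F 0.2851.
Largest remainders: C, B receive the extra seats.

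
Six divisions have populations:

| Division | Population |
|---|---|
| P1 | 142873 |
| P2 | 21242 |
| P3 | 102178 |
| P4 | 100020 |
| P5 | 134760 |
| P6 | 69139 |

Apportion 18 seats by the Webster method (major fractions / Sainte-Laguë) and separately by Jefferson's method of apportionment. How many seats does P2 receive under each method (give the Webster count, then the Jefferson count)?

Webster: P1 5, P2 1, P3 3, P4 3, P5 4, P6 2.
Jefferson: P1 5, P2 0, P3 3, P4 3, P5 5, P6 2.
P2 gets 1 under Webster and 0 under Jefferson.

1 and 0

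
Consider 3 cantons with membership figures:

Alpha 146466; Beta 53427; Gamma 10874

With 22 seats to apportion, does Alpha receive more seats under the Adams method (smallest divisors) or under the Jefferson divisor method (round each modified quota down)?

Jefferson

Adams: Alpha 14, Beta 6, Gamma 2.
Jefferson: Alpha 16, Beta 5, Gamma 1.
Alpha gets 14 under Adams and 16 under Jefferson.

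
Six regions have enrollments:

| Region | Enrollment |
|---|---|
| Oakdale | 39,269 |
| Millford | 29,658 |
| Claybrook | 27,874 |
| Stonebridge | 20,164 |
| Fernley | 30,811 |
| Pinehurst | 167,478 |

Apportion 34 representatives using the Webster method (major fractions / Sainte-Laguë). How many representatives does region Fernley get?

Standard divisor 315254/34 ≈ 9272.176; standard quotas: Oakdale 4.235, Millford 3.199, Claybrook 3.006, Stonebridge 2.175, Fernley 3.323, Pinehurst 18.062.
Rounding to the nearest integer gives 4, 3, 3, 2, 3, 18 = 33 seats, so the divisor must be adjusted.
With modified divisor 8900: modified quotas Oakdale 4.412, Millford 3.332, Claybrook 3.132, Stonebridge 2.266, Fernley 3.462, Pinehurst 18.818.
Rounding to the nearest integer: Oakdale 4, Millford 3, Claybrook 3, Stonebridge 2, Fernley 3, Pinehurst 19 (total 34).
Fernley receives 3.

3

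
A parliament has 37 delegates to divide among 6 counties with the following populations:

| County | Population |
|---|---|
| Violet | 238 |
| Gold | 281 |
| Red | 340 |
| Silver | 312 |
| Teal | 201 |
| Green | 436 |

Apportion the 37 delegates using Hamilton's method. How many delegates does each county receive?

Total 1808; standard divisor 1808/37 ≈ 48.865.
Standard quotas: Violet 4.871, Gold 5.751, Red 6.958, Silver 6.385, Teal 4.113, Green 8.923.
Lower quotas: Violet 4, Gold 5, Red 6, Silver 6, Teal 4, Green 8 (sum 33, leaving 4 seats).
Remainders in descending order: Red 0.958, Green 0.923, Violet 0.871, Gold 0.751, Silver 0.385, Teal 0.113.
Largest remainders: Red, Green, Violet, Gold receive the extra seats.

Violet: 5; Gold: 6; Red: 7; Silver: 6; Teal: 4; Green: 9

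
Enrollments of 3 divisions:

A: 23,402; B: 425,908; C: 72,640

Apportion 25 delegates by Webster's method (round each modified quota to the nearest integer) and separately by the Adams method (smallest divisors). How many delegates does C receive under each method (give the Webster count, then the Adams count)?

Webster: A 1, B 21, C 3.
Adams: A 2, B 19, C 4.
C gets 3 under Webster and 4 under Adams.

3 and 4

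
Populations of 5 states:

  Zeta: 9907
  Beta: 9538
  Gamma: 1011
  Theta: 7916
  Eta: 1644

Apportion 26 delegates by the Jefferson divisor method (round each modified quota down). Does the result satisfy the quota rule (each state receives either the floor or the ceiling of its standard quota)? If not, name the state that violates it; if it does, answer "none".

none

Standard quotas: Zeta 8.581, Beta 8.262, Gamma 0.876, Theta 6.857, Eta 1.424.
Jefferson allocation: Zeta 9, Beta 9, Gamma 0, Theta 7, Eta 1.
Every allocation lies between the lower and upper quota.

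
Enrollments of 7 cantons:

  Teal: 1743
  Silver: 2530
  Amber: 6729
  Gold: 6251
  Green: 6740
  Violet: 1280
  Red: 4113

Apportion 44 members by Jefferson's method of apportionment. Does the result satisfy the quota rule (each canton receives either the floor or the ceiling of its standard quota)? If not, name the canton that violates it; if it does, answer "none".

none

Standard quotas: Teal 2.610, Silver 3.788, Amber 10.075, Gold 9.360, Green 10.092, Violet 1.917, Red 6.158.
Jefferson allocation: Teal 2, Silver 4, Amber 10, Gold 10, Green 10, Violet 2, Red 6.
Every allocation lies between the lower and upper quota.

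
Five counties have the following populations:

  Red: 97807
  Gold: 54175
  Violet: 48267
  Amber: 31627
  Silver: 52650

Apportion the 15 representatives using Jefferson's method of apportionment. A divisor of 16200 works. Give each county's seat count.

Red 6, Gold 3, Violet 2, Amber 1, Silver 3

With modified divisor 16200: modified quotas Red 6.037, Gold 3.344, Violet 2.979, Amber 1.952, Silver 3.250.
Rounding down: Red 6, Gold 3, Violet 2, Amber 1, Silver 3 (total 15).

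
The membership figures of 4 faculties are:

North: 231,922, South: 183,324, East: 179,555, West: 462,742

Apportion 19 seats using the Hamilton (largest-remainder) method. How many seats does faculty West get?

Standard divisor: 1057543 ÷ 19 ≈ 55660.158.
Standard quotas: North 4.1668, South 3.2936, East 3.2259, West 8.3137.
Lower quotas: North 4, South 3, East 3, West 8 (sum 18, leaving 1 seat).
Remainders in descending order: West 0.3137, South 0.2936, East 0.2259, North 0.1668.
The surplus seat goes to West.
West receives 9.

9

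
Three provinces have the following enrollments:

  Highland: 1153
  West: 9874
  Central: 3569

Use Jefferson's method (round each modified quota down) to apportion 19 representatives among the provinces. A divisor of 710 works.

Highland=1, West=13, Central=5

With modified divisor 710: modified quotas Highland 1.624, West 13.907, Central 5.027.
Rounding down: Highland 1, West 13, Central 5 (total 19).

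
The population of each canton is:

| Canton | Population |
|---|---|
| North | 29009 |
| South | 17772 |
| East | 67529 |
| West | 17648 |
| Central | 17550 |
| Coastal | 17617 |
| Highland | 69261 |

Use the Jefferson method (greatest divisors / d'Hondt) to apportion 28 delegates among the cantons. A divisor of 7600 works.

North 3; South 2; East 8; West 2; Central 2; Coastal 2; Highland 9

With modified divisor 7600: modified quotas North 3.817, South 2.338, East 8.885, West 2.322, Central 2.309, Coastal 2.318, Highland 9.113.
Rounding down: North 3, South 2, East 8, West 2, Central 2, Coastal 2, Highland 9 (total 28).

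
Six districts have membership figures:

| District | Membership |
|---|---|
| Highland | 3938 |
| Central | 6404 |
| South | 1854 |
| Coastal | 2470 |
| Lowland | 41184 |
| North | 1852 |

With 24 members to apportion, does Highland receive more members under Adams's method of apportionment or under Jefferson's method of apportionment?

Adams: Highland 2, Central 3, South 1, Coastal 1, Lowland 16, North 1.
Jefferson: Highland 1, Central 3, South 0, Coastal 1, Lowland 19, North 0.
Highland gets 2 under Adams and 1 under Jefferson.

Adams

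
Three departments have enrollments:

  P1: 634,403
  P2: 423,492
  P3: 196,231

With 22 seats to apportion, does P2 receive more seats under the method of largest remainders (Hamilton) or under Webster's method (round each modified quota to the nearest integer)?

Webster

Hamilton: P1 11, P2 7, P3 4.
Webster: P1 11, P2 8, P3 3.
P2 gets 7 under Hamilton and 8 under Webster.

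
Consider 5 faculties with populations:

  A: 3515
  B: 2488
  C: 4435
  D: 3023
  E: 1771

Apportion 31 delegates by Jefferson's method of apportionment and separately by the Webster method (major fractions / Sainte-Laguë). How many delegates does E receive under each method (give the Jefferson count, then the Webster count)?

Jefferson: A 7, B 5, C 10, D 6, E 3.
Webster: A 7, B 5, C 9, D 6, E 4.
E gets 3 under Jefferson and 4 under Webster.

3 and 4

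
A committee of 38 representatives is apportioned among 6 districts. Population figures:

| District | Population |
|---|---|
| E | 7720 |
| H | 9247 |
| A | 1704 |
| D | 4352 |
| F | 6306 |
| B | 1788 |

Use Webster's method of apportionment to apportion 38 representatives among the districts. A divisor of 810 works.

With modified divisor 810: modified quotas E 9.531, H 11.416, A 2.104, D 5.373, F 7.785, B 2.207.
Rounding to the nearest integer: E 10, H 11, A 2, D 5, F 8, B 2 (total 38).

E 10, H 11, A 2, D 5, F 8, B 2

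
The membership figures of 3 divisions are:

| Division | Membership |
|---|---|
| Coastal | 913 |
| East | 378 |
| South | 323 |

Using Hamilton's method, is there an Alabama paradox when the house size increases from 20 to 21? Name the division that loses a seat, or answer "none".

none

At 20 seats: Coastal 11, East 5, South 4.
At 21 seats: Coastal 12, East 5, South 4.
No division's allocation decreased.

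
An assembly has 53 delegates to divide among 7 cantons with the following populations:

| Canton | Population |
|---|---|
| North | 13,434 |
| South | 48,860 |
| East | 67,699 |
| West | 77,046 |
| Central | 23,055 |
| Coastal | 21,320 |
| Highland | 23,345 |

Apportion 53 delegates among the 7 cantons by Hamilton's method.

Total 274759; standard divisor 274759/53 ≈ 5184.132.
Standard quotas: North 2.5914, South 9.4249, East 13.0589, West 14.8619, Central 4.4472, Coastal 4.1125, Highland 4.5032.
Lower quotas: North 2, South 9, East 13, West 14, Central 4, Coastal 4, Highland 4 (sum 50, leaving 3 seats).
Remainders in descending order: West 0.8619, North 0.5914, Highland 0.5032, Central 0.4472, South 0.4249, Coastal 0.1125, East 0.0589.
The surplus seats go to West, North, Highland.

North=3, South=9, East=13, West=15, Central=4, Coastal=4, Highland=5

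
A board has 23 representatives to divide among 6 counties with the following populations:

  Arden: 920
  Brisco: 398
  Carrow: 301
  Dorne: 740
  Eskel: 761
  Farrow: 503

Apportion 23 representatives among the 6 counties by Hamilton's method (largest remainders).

Total 3623; standard divisor 3623/23 ≈ 157.522.
Standard quotas: Arden 5.840, Brisco 2.527, Carrow 1.911, Dorne 4.698, Eskel 4.831, Farrow 3.193.
Lower quotas: Arden 5, Brisco 2, Carrow 1, Dorne 4, Eskel 4, Farrow 3 (sum 19, leaving 4 seats).
Remainders in descending order: Carrow 0.911, Arden 0.840, Eskel 0.831, Dorne 0.698, Brisco 0.527, Farrow 0.193.
Largest remainders: Carrow, Arden, Eskel, Dorne receive the extra seats.

Arden=6, Brisco=2, Carrow=2, Dorne=5, Eskel=5, Farrow=3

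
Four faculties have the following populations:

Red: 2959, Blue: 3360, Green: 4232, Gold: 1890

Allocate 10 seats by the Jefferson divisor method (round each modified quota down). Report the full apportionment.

Red 2, Blue 3, Green 4, Gold 1

Standard divisor 12441/10 ≈ 1244.1; standard quotas: Red 2.378, Blue 2.701, Green 3.402, Gold 1.519.
Rounding down gives 2, 2, 3, 1 = 8 seats, so the divisor must be adjusted.
With modified divisor 1000: modified quotas Red 2.959, Blue 3.360, Green 4.232, Gold 1.890.
Rounding down: Red 2, Blue 3, Green 4, Gold 1 (total 10).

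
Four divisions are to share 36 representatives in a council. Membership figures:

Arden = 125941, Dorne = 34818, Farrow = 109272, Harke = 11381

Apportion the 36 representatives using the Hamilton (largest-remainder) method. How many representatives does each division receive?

Total 281412; standard divisor 281412/36 = 7817.
Standard quotas: Arden 16.1112, Dorne 4.4541, Farrow 13.9788, Harke 1.4559.
Lower quotas: Arden 16, Dorne 4, Farrow 13, Harke 1 (sum 34, leaving 2 seats).
Remainders in descending order: Farrow 0.9788, Harke 0.4559, Dorne 0.4541, Arden 0.1112.
Largest remainders: Farrow, Harke receive the extra seats.

Arden 16, Dorne 4, Farrow 14, Harke 2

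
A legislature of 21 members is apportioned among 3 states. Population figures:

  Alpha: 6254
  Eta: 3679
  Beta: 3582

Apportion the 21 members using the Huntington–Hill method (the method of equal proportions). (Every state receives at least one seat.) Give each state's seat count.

Alpha: 10, Eta: 6, Beta: 5

With divisor 657: modified quotas Alpha 9.519, Eta 5.600, Beta 5.452.
Geometric-mean thresholds: Alpha √(9·10)=9.487, Eta √(5·6)=5.477, Beta √(5·6)=5.477.
Each quota rounded against its threshold gives Alpha 10, Eta 6, Beta 5 (total 21).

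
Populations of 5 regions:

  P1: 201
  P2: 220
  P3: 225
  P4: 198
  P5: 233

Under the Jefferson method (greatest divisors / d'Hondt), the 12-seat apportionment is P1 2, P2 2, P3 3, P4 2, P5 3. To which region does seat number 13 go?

P2

Priority for the next seat is population ÷ (current seats + 1).
Priorities: P1 67.000, P2 73.333, P3 56.250, P4 66.000, P5 58.250.
Highest priority: P2.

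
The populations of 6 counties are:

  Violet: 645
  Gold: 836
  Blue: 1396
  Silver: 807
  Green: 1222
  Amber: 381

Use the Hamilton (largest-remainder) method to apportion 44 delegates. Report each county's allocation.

The standard divisor is 5287/44 ≈ 120.159.
Standard quotas: Violet 5.368, Gold 6.957, Blue 11.618, Silver 6.716, Green 10.170, Amber 3.171.
Lower quotas: Violet 5, Gold 6, Blue 11, Silver 6, Green 10, Amber 3 (sum 41, leaving 3 seats).
Remainders in descending order: Gold 0.957, Silver 0.716, Blue 0.618, Violet 0.368, Amber 0.171, Green 0.170.
Largest remainders: Gold, Silver, Blue receive the extra seats.

Violet 5, Gold 7, Blue 12, Silver 7, Green 10, Amber 3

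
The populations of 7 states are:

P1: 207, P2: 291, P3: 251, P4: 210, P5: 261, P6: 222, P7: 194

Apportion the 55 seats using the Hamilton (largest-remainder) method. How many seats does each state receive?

Total 1636; standard divisor 1636/55 ≈ 29.745.
Standard quotas: P1 6.959, P2 9.783, P3 8.438, P4 7.060, P5 8.774, P6 7.463, P7 6.522.
Lower quotas: P1 6, P2 9, P3 8, P4 7, P5 8, P6 7, P7 6 (sum 51, leaving 4 seats).
Remainders in descending order: P1 0.959, P2 0.783, P5 0.774, P7 0.522, P6 0.463, P3 0.438, P4 0.060.
Largest remainders: P1, P2, P5, P7 receive the extra seats.

P1 7, P2 10, P3 8, P4 7, P5 9, P6 7, P7 7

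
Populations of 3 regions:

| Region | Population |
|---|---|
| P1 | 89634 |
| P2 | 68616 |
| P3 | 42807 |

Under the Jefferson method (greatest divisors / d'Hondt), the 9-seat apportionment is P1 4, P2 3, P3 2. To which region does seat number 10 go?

Priority for the next seat is population ÷ (current seats + 1).
Priorities: P1 17926.800, P2 17154.000, P3 14269.000.
Highest priority: P1.

P1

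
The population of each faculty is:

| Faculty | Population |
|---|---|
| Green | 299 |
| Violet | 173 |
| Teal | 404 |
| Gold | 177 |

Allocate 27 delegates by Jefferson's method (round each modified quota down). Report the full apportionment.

Green 8, Violet 4, Teal 11, Gold 4

Standard divisor 1053/27 ≈ 39; standard quotas: Green 7.667, Violet 4.436, Teal 10.359, Gold 4.538.
Rounding down gives 7, 4, 10, 4 = 25 seats, so the divisor must be adjusted.
With modified divisor 36: modified quotas Green 8.306, Violet 4.806, Teal 11.222, Gold 4.917.
Rounding down: Green 8, Violet 4, Teal 11, Gold 4 (total 27).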